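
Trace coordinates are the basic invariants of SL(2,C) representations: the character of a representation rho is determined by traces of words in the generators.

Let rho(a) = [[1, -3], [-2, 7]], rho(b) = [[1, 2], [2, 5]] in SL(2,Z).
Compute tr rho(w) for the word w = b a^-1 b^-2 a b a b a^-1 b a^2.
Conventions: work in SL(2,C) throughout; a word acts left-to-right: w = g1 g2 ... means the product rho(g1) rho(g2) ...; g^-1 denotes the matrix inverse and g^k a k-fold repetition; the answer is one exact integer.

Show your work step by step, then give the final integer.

-293708462

rho(b) = [[1, 2], [2, 5]]
... * rho(a^-1) = [[7, 3], [2, 1]]  ->  [[11, 5], [24, 11]]
... * rho(b^-1) = [[5, -2], [-2, 1]]  ->  [[45, -17], [98, -37]]
... * rho(b^-1) = [[5, -2], [-2, 1]]  ->  [[259, -107], [564, -233]]
... * rho(a) = [[1, -3], [-2, 7]]  ->  [[473, -1526], [1030, -3323]]
... * rho(b) = [[1, 2], [2, 5]]  ->  [[-2579, -6684], [-5616, -14555]]
... * rho(a) = [[1, -3], [-2, 7]]  ->  [[10789, -39051], [23494, -85037]]
... * rho(b) = [[1, 2], [2, 5]]  ->  [[-67313, -173677], [-146580, -378197]]
... * rho(a^-1) = [[7, 3], [2, 1]]  ->  [[-818545, -375616], [-1782454, -817937]]
... * rho(b) = [[1, 2], [2, 5]]  ->  [[-1569777, -3515170], [-3418328, -7654593]]
... * rho(a) = [[1, -3], [-2, 7]]  ->  [[5460563, -19896859], [11890858, -43327167]]
... * rho(a) = [[1, -3], [-2, 7]]  ->  [[45254281, -155659702], [98545192, -338962743]]
tr = 45254281 + -338962743 = -293708462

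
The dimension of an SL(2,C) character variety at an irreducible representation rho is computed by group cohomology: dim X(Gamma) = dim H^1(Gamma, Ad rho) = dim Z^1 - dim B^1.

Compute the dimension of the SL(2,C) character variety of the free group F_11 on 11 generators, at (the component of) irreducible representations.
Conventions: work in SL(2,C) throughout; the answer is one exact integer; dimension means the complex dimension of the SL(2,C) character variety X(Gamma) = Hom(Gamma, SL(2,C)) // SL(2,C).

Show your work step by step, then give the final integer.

Here Gamma is free of rank 11 — no relator constrains a cocycle.
So Z^1 = (sl_2)^11 in full: dim Z^1 = 33.
Irreducibility makes the coboundary map sl_2 -> Z^1 injective (trivial centralizer), so dim B^1 = 3.
dim X = dim H^1 = dim Z^1 - dim B^1 = 33 - 3 = 30.

30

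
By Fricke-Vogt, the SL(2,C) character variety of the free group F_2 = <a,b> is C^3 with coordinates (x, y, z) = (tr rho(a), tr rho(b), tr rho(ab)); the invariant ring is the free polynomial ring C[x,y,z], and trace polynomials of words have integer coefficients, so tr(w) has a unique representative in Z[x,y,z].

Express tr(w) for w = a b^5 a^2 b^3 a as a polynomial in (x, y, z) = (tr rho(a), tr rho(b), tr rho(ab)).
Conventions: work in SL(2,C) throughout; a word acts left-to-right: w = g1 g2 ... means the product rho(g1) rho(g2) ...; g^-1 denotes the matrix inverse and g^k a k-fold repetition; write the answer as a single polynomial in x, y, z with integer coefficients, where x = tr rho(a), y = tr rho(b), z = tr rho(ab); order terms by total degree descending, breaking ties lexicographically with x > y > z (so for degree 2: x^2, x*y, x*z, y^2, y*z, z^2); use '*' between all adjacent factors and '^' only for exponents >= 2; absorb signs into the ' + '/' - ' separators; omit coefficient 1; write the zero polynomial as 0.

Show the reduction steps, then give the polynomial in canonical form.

next, trace(a b a b) = trace(a b)*trace(a b) - trace(1)   [split at a repeated a] = z^2 - 2
and trace(a b a) = trace(a)*trace(b a) - trace(b)   [square of a] = x*z - y
and trace(a b a b^2) = trace(b)*trace(a b a b) - trace(a b a)   [square of b] = y*z^2 - x*z - y
next, trace(b a b^3 a) = trace(b)*trace(a b a b^2) - trace(a b a b)   [square of b] = y^2*z^2 - x*y*z - y^2 - z^2 + 2
and trace(b a b) = trace(b)*trace(a b) - trace(a)   [square of b] = y*z - x
and trace(b a b^2) = trace(b)*trace(b a b) - trace(b a)   [square of b] = y^2*z - x*y - z
trace(b a b^3) = trace(b)*trace(b a b^2) - trace(b a b)   [square of b] = y^3*z - x*y^2 - 2*y*z + x
next, trace(b a^2 b a b^2) = trace(a)*trace(b a b^3 a) - trace(b a b^3)   [square of a] = x*y^2*z^2 - x^2*y*z - y^3*z - x*z^2 + 2*y*z + x
next, trace(a^2 b a b) = trace(a)*trace(b a b a) - trace(b a b)   [square of a] = x*z^2 - y*z - x
trace(a^2 b a) = trace(a)*trace(b a^2) - trace(b a)   [square of a] = x^2*z - x*y - z
and trace(b a^2 b a b) = trace(b)*trace(a^2 b a b) - trace(a^2 b a)   [square of b] = x*y*z^2 - x^2*z - y^2*z + z
trace(b^4 a^2 b a) = trace(b)*trace(b a^2 b a b^2) - trace(b a^2 b a b)   [square of b] = x*y^3*z^2 - x^2*y^2*z - y^4*z - 2*x*y*z^2 + x^2*z + 3*y^2*z + x*y - z
next, trace(b^5 a) = trace(b)*trace(b a b^3) - trace(b a b^2)   [square of b] = y^4*z - x*y^3 - 3*y^2*z + 2*x*y + z
trace(b^2) = trace(b)*trace(b) - trace(1)   [square of b] = y^2 - 2
next, trace(b^3) = trace(b)*trace(b^2) - trace(b)   [square of b] = y^3 - 3*y
and trace(b^4) = trace(b)*trace(b^3) - trace(b^2)   [square of b] = y^4 - 4*y^2 + 2
trace(b^5) = trace(b)*trace(b^4) - trace(b^3)   [square of b] = y^5 - 5*y^3 + 5*y
and trace(b^4 a^2 b) = trace(a)*trace(b^5 a) - trace(b^5)   [square of a] = x*y^4*z - x^2*y^3 - y^5 - 3*x*y^2*z + 2*x^2*y + 5*y^3 + x*z - 5*y
trace(a^2 b^4 a^2 b) = trace(a)*trace(b^4 a^2 b a) - trace(b^4 a^2 b)   [square of a] = x^2*y^3*z^2 - x^3*y^2*z - 2*x*y^4*z + x^2*y^3 - 2*x^2*y*z^2 + y^5 + x^3*z + 6*x*y^2*z - x^2*y - 5*y^3 - 2*x*z + 5*y
and trace(b^3 a^2) = trace(a)*trace(b^3 a) - trace(b^3)   [square of a] = x*y^2*z - x^2*y - y^3 - x*z + 3*y
trace(b a^3 b^2) = trace(a)*trace(b^3 a^2) - trace(b^3 a)   [square of a] = x^2*y^2*z - x^3*y - x*y^3 - x^2*z - y^2*z + 4*x*y + z
next, trace(a^2) = trace(a)*trace(a) - trace(1)   [square of a] = x^2 - 2
trace(a b^2 a) = trace(b)*trace(a^2 b) - trace(a^2)   [square of b] = x*y*z - x^2 - y^2 + 2
next, trace(b a^3 b) = trace(a)*trace(a b^2 a) - trace(a b^2)   [square of a] = x^2*y*z - x^3 - x*y^2 - y*z + 3*x
next, trace(a b^4 a^2) = trace(b)*trace(b a^3 b^2) - trace(b a^3 b)   [square of b] = x^2*y^3*z - x^3*y^2 - x*y^4 - 2*x^2*y*z - y^3*z + x^3 + 5*x*y^2 + 2*y*z - 3*x
and trace(a b^4 a) = trace(b)*trace(b^2 a^2 b) - trace(b^2 a^2)   [square of b] = x*y^3*z - x^2*y^2 - y^4 - 2*x*y*z + x^2 + 4*y^2 - 2
and trace(a^2 b^4 a^2) = trace(a)*trace(a b^4 a^2) - trace(a b^4 a)   [square of a] = x^3*y^3*z - x^4*y^2 - x^2*y^4 - 2*x^3*y*z - 2*x*y^3*z + x^4 + 6*x^2*y^2 + y^4 + 4*x*y*z - 4*x^2 - 4*y^2 + 2
next, trace(a^2 b^2 a^2 b^4) = trace(b)*trace(a^2 b^4 a^2 b) - trace(a^2 b^4 a^2)   [square of b] = x^2*y^4*z^2 - 2*x^3*y^3*z - 2*x*y^5*z + x^4*y^2 + 2*x^2*y^4 - 2*x^2*y^2*z^2 + y^6 + 3*x^3*y*z + 8*x*y^3*z - x^4 - 7*x^2*y^2 - 6*y^4 - 6*x*y*z + 4*x^2 + 9*y^2 - 2
trace(b^2 a b^2 a) = trace(b)*trace(a b^2 a b) - trace(a b^2 a)   [square of b] = y^2*z^2 - 2*x*y*z + x^2 - 2
next, trace(b^2 a^2 b^2 a) = trace(a)*trace(b^2 a b^2 a) - trace(b^2 a b^2)   [square of a] = x*y^2*z^2 - 2*x^2*y*z - y^3*z + x^3 + x*y^2 + 2*y*z - 3*x
and trace(b a^2 b^2 a^2 b) = trace(a)*trace(b^2 a^2 b^2 a) - trace(b^2 a^2 b^2)   [square of a] = x^2*y^2*z^2 - 2*x^3*y*z - 2*x*y^3*z + x^4 + 2*x^2*y^2 + y^4 + 4*x*y*z - 4*x^2 - 4*y^2 + 2
and trace(b a^2 b^2 a) = trace(b)*trace(a b a^2 b) - trace(a b a^2)   [square of b] = x*y*z^2 - x^2*z - y^2*z + z
and trace(b a^2 b^2 a^2) = trace(a)*trace(b a^2 b^2 a) - trace(b a^2 b^2)   [square of a] = x^2*y*z^2 - x^3*z - 2*x*y^2*z + x^2*y + y^3 + 2*x*z - 3*y
next, trace(a^2 b^2 a^2 b^3) = trace(b)*trace(b a^2 b^2 a^2 b) - trace(b a^2 b^2 a^2)   [square of b] = x^2*y^3*z^2 - 2*x^3*y^2*z - 2*x*y^4*z + x^4*y + 2*x^2*y^3 - x^2*y*z^2 + y^5 + x^3*z + 6*x*y^2*z - 5*x^2*y - 5*y^3 - 2*x*z + 5*y
trace(a^2 b^5 a^2 b^2) = trace(b)*trace(a^2 b^2 a^2 b^4) - trace(a^2 b^2 a^2 b^3)   [square of b] = x^2*y^5*z^2 - 2*x^3*y^4*z - 2*x*y^6*z + x^4*y^3 + 2*x^2*y^5 - 3*x^2*y^3*z^2 + y^7 + 5*x^3*y^2*z + 10*x*y^4*z - 2*x^4*y - 9*x^2*y^3 + x^2*y*z^2 - 7*y^5 - x^3*z - 12*x*y^2*z + 9*x^2*y + 14*y^3 + 2*x*z - 7*y
trace(b a^2 b^3 a) = trace(b)*trace(b a b a^2 b) - trace(b a b a^2)   [square of b] = x*y^2*z^2 - x^2*y*z - y^3*z - x*z^2 + 2*y*z + x
trace(b^2 a^2 b a^2 b) = trace(a)*trace(b a^2 b^3 a) - trace(b a^2 b^3)   [square of a] = x^2*y^2*z^2 - x^3*y*z - 2*x*y^3*z + x^2*y^2 - x^2*z^2 + y^4 + 4*x*y*z - 4*y^2 + 2
trace(a^2 b^5 a^2 b) = trace(b)*trace(b^2 a^2 b a^2 b^2) - trace(b^2 a^2 b a^2 b)   [square of b] = x^2*y^4*z^2 - x^3*y^3*z - 2*x*y^5*z + x^2*y^4 - 3*x^2*y^2*z^2 + y^6 + 2*x^3*y*z + 8*x*y^3*z - 2*x^2*y^2 + x^2*z^2 - 6*y^4 - 6*x*y*z + 9*y^2 - 2
and trace(a b^5 a^2 b^3 a) = trace(b)*trace(a^2 b^5 a^2 b^2) - trace(a^2 b^5 a^2 b)   [square of b] = x^2*y^6*z^2 - 2*x^3*y^5*z - 2*x*y^7*z + x^4*y^4 + 2*x^2*y^6 - 4*x^2*y^4*z^2 + y^8 + 6*x^3*y^3*z + 12*x*y^5*z - 2*x^4*y^2 - 10*x^2*y^4 + 4*x^2*y^2*z^2 - 8*y^6 - 3*x^3*y*z - 20*x*y^3*z + 11*x^2*y^2 - x^2*z^2 + 20*y^4 + 8*x*y*z - 16*y^2 + 2

x^2*y^6*z^2 - 2*x^3*y^5*z - 2*x*y^7*z + x^4*y^4 + 2*x^2*y^6 - 4*x^2*y^4*z^2 + y^8 + 6*x^3*y^3*z + 12*x*y^5*z - 2*x^4*y^2 - 10*x^2*y^4 + 4*x^2*y^2*z^2 - 8*y^6 - 3*x^3*y*z - 20*x*y^3*z + 11*x^2*y^2 - x^2*z^2 + 20*y^4 + 8*x*y*z - 16*y^2 + 2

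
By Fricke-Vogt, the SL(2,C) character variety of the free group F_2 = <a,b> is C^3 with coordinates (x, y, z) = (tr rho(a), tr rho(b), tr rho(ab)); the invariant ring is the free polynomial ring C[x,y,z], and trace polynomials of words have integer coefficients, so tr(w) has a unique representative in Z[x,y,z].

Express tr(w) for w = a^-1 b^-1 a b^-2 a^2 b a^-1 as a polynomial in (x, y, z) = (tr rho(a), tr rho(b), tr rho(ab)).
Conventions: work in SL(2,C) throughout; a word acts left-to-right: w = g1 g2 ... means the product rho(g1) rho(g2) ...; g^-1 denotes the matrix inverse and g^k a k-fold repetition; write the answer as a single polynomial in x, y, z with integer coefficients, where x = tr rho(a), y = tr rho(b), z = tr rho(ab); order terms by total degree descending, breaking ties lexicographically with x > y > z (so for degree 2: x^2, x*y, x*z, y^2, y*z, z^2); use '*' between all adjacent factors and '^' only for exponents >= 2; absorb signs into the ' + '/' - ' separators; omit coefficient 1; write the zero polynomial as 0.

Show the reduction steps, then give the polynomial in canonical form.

-x^4*y^3*z + x^5*y^2 + x^3*y^4 + 2*x^3*y^2*z^2 - x^2*y^3*z - x^2*y*z^3 - x^5 - 5*x^3*y^2 - x^3*z^2 + 3*x^2*y*z + 5*x^3 + 2*x*y^2 + x*z^2 - y*z - 5*x

tr(a^2) = tr(a) * tr(a) - tr(1) = x^2 - 2
tr(a b a) = tr(a) * tr(b a) - tr(b) = x*z - y
tr(a^2 b a) = tr(a) * tr(a b a) - tr(a b) = x^2*z - x*y - z
tr(b a b a) = tr(b a) * tr(b a) - tr(1)   [split at repeated b] = z^2 - 2
tr(b a b) = tr(b) * tr(a b) - tr(a) = y*z - x
tr(a^2 b a b) = tr(a) * tr(b a b a) - tr(b a b) = x*z^2 - y*z - x
tr(b^-1 a^2 b a) = tr(a^2 b a) * tr(b) - tr(a^2 b a b) = x^2*y*z - x*y^2 - x*z^2 + x
tr(b^-1 a^2 b a^-1) = tr(b^-1 a^2 b) * tr(a) - tr(b^-1 a^2 b a) = -x^2*y*z + x^3 + x*y^2 + x*z^2 - 3*x
tr(a b^2 a) = tr(b) * tr(a^2 b) - tr(a^2) = x*y*z - x^2 - y^2 + 2
tr(a^2 b^2 a) = tr(a) * tr(a b^2 a) - tr(a b^2) = x^2*y*z - x^3 - x*y^2 - y*z + 3*x
tr(b^2 a b a) = tr(b) * tr(a b a b) - tr(a b a) = y*z^2 - x*z - y
tr(b^2 a b) = tr(b) * tr(b a b) - tr(b a) = y^2*z - x*y - z
tr(a^2 b^2 a b) = tr(a) * tr(b^2 a b a) - tr(b^2 a b) = x*y*z^2 - x^2*z - y^2*z + z
tr(b a b^-1 a^2 b) = tr(a^2 b^2 a) * tr(b) - tr(a^2 b^2 a b) = x^2*y^2*z - x^3*y - x*y^3 - x*y*z^2 + x^2*z + 3*x*y - z
tr(a^2 b a b a) = tr(a) * tr(a b a b a) - tr(a b a b) = x^2*z^2 - x*y*z - x^2 - z^2 + 2
tr(b a b a b a) = tr(a b a b) * tr(a b) - tr(b a)   [split at repeated a] = z^3 - 3*z
tr(a^2 b a b a b) = tr(a) * tr(b a b a b a) - tr(b a b a b) = x*z^3 - y*z^2 - 2*x*z + y
tr(b a b^-1 a^2 b a) = tr(a^2 b a b a) * tr(b) - tr(a^2 b a b a b) = x^2*y*z^2 - x*y^2*z - x*z^3 - x^2*y + 2*x*z + y
tr(a^-1 b a b^-1 a^2 b) = tr(b a b^-1 a^2 b) * tr(a) - tr(b a b^-1 a^2 b a) = x^3*y^2*z - x^4*y - x^2*y^3 - 2*x^2*y*z^2 + x^3*z + x*y^2*z + x*z^3 + 4*x^2*y - 3*x*z - y
tr(a b^-1 a^2 b a^-2 b) = tr(a^-1 b a b^-1 a^2 b) * tr(a) - tr(a^-1 b a b^-1 a^2 b a) = x^4*y^2*z - x^5*y - x^3*y^3 - 2*x^3*y*z^2 + x^4*z + x^2*z^3 + 5*x^3*y + x*y^3 + x*y*z^2 - 4*x^2*z - 4*x*y + z
tr(b^-1 a^2 b a^-2 b^-1 a) = tr(a b^-1 a^2 b a^-2) * tr(b) - tr(a b^-1 a^2 b a^-2 b) = -x^4*y^2*z + x^5*y + x^3*y^3 + 2*x^3*y*z^2 - x^4*z - x^2*y^2*z - x^2*z^3 - 4*x^3*y + 4*x^2*z + x*y - z
tr(a^3 b a^-1 b) = tr(b a^3 b) * tr(a) - tr(b a^3 b a) = x^3*y*z - x^4 - x^2*y^2 - x^2*z^2 + 4*x^2 + z^2 - 2
tr(b^-1 a^3 b a^-1) = tr(a^3 b a^-1) * tr(b) - tr(a^3 b a^-1 b) = -x^3*y*z + x^4 + x^2*y^2 + x^2*z^2 + x*y*z - 4*x^2 - y^2 - z^2 + 2
tr(a^3) = tr(a) * tr(a^2) - tr(a) = x^3 - 3*x
tr(a^2 b a^-2 b^-1 a) = tr(b^-1 a^3 b a^-1) * tr(a) - tr(b^-1 a^3 b) = -x^4*y*z + x^5 + x^3*y^2 + x^3*z^2 + x^2*y*z - 5*x^3 - x*y^2 - x*z^2 + 5*x
tr(a^-1 b^-1 a b^-2 a^2 b a^-1) = tr(b^-1 a^2 b a^-2 b^-1 a) * tr(b) - tr(b^-1 a^2 b a^-2 b^-1 a b) = -x^4*y^3*z + x^5*y^2 + x^3*y^4 + 2*x^3*y^2*z^2 - x^2*y^3*z - x^2*y*z^3 - x^5 - 5*x^3*y^2 - x^3*z^2 + 3*x^2*y*z + 5*x^3 + 2*x*y^2 + x*z^2 - y*z - 5*x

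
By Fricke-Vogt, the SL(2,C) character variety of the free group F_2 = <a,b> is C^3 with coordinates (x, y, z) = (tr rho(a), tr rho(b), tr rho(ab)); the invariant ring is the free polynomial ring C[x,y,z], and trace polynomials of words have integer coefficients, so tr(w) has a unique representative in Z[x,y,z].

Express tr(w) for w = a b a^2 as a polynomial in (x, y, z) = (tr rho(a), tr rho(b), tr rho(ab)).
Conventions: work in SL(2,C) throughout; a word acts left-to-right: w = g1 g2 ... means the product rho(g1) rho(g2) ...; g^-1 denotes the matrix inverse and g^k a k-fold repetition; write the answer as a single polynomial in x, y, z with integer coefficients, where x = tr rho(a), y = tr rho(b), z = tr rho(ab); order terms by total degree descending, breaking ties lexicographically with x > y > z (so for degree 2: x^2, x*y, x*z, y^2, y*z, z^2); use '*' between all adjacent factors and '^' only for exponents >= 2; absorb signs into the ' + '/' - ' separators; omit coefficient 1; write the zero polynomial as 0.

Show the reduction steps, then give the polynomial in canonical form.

x^2*z - x*y - z

and tr(b a^2) = tr(a)*tr(b a) - tr(b)   [square of a] = x*z - y
tr(a b a^2) = tr(a)*tr(b a^2) - tr(b a)   [square of a] = x^2*z - x*y - z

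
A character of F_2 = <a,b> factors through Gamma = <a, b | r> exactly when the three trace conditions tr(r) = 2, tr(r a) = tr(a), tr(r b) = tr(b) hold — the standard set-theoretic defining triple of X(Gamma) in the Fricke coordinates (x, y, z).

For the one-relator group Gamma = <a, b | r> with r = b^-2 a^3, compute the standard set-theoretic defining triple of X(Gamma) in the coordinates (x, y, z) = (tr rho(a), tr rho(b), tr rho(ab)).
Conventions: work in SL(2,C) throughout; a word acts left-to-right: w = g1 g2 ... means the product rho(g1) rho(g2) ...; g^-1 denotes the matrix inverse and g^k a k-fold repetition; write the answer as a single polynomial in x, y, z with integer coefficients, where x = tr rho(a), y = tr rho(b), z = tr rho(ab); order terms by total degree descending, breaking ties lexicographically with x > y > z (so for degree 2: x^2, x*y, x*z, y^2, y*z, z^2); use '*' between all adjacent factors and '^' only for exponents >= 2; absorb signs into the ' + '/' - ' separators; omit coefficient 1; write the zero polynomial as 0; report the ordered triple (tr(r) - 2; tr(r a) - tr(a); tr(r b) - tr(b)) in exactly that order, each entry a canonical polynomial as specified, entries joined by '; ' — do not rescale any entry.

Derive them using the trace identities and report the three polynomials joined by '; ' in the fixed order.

x^3*y^2 - x^2*y*z - x^3 - 2*x*y^2 + y*z + 3*x - 2; x^4*y^2 - x^3*y*z - x^4 - 3*x^2*y^2 + 2*x*y*z + 4*x^2 + y^2 - x - 2; x^3*y - x^2*z - 2*x*y - y + z

use: tr(a^2) = tr(a)*tr(a) - tr(1)   [square of a] = x^2 - 2
tr(a^3) = tr(a)*tr(a^2) - tr(a)   [square of a] = x^3 - 3*x
use: tr(b a^2) = tr(a)*tr(b a) - tr(b)   [square of a] = x*z - y
apply: tr(a^3 b) = tr(a)*tr(b a^2) - tr(b a)   [square of a] = x^2*z - x*y - z
tr(a^3 b^-1) = tr(a^3)*tr(b) - tr(a^3 b)   [inverse elimination on b] = x^3*y - x^2*z - 2*x*y + z
tr(b^-2 a^3) = tr(a^3 b^-1)*tr(b) - tr(a^3)   [inverse elimination on b] = x^3*y^2 - x^2*y*z - x^3 - 2*x*y^2 + y*z + 3*x
tr(a^4) = tr(a)*tr(a^3) - tr(a^2) = x^4 - 4*x^2 + 2
apply: tr(a^4 b) = tr(a)*tr(a b a^2) - tr(a b a) = x^3*z - x^2*y - 2*x*z + y
use: tr(b^-1 a^4) = tr(a^4)*tr(b) - tr(a^4 b) = x^4*y - x^3*z - 3*x^2*y + 2*x*z + y
use: tr(b^-2 a^4) = tr(b^-1 a^4)*tr(b) - tr(b^-1 a^4 b) = x^4*y^2 - x^3*y*z - x^4 - 3*x^2*y^2 + 2*x*y*z + 4*x^2 + y^2 - 2
assemble the triple (tr(r) - 2; tr(r a) - x; tr(r b) - y)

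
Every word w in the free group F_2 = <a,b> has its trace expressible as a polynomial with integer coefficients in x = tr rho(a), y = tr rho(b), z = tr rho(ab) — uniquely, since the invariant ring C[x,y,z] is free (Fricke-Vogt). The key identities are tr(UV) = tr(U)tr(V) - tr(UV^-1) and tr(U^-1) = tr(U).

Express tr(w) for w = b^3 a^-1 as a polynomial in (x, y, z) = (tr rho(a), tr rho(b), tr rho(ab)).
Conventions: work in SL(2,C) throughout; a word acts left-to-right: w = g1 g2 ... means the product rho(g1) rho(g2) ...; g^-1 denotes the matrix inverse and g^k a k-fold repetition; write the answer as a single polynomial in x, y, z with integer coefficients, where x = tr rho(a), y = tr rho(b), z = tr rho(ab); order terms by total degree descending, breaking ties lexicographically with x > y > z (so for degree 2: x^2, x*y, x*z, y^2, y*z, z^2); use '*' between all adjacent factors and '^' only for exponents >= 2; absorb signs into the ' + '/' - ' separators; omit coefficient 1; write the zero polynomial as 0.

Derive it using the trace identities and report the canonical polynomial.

x*y^3 - y^2*z - 2*x*y + z

apply: trace(b^2) = trace(b) trace(b) - trace(1)   [square of b] = y^2 - 2
trace(b^3) = trace(b) trace(b^2) - trace(b)   [square of b] = y^3 - 3*y
use: trace(b a b) = trace(b) trace(a b) - trace(a)   [square of b] = y*z - x
use: trace(b^3 a) = trace(b) trace(b a b) - trace(b a)   [square of b] = y^2*z - x*y - z
apply: trace(b^3 a^-1) = trace(b^3) trace(a) - trace(b^3 a)   [inverse elimination on a] = x*y^3 - y^2*z - 2*x*y + z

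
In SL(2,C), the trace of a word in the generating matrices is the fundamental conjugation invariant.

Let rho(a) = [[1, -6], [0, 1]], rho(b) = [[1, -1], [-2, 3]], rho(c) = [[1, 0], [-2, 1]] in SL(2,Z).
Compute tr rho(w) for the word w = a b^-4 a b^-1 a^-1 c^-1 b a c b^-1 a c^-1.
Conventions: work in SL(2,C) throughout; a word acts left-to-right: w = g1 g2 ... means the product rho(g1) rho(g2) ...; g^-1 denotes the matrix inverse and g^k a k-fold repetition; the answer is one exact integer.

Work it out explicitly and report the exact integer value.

-187130

rho(a) = [[1, -6], [0, 1]]
... * rho(b^-1) = [[3, 1], [2, 1]]  ->  [[-9, -5], [2, 1]]
... * rho(b^-1) = [[3, 1], [2, 1]]  ->  [[-37, -14], [8, 3]]
... * rho(b^-1) = [[3, 1], [2, 1]]  ->  [[-139, -51], [30, 11]]
... * rho(b^-1) = [[3, 1], [2, 1]]  ->  [[-519, -190], [112, 41]]
... * rho(a) = [[1, -6], [0, 1]]  ->  [[-519, 2924], [112, -631]]
... * rho(b^-1) = [[3, 1], [2, 1]]  ->  [[4291, 2405], [-926, -519]]
... * rho(a^-1) = [[1, 6], [0, 1]]  ->  [[4291, 28151], [-926, -6075]]
... * rho(c^-1) = [[1, 0], [2, 1]]  ->  [[60593, 28151], [-13076, -6075]]
... * rho(b) = [[1, -1], [-2, 3]]  ->  [[4291, 23860], [-926, -5149]]
... * rho(a) = [[1, -6], [0, 1]]  ->  [[4291, -1886], [-926, 407]]
... * rho(c) = [[1, 0], [-2, 1]]  ->  [[8063, -1886], [-1740, 407]]
... * rho(b^-1) = [[3, 1], [2, 1]]  ->  [[20417, 6177], [-4406, -1333]]
... * rho(a) = [[1, -6], [0, 1]]  ->  [[20417, -116325], [-4406, 25103]]
... * rho(c^-1) = [[1, 0], [2, 1]]  ->  [[-212233, -116325], [45800, 25103]]
tr = -212233 + 25103 = -187130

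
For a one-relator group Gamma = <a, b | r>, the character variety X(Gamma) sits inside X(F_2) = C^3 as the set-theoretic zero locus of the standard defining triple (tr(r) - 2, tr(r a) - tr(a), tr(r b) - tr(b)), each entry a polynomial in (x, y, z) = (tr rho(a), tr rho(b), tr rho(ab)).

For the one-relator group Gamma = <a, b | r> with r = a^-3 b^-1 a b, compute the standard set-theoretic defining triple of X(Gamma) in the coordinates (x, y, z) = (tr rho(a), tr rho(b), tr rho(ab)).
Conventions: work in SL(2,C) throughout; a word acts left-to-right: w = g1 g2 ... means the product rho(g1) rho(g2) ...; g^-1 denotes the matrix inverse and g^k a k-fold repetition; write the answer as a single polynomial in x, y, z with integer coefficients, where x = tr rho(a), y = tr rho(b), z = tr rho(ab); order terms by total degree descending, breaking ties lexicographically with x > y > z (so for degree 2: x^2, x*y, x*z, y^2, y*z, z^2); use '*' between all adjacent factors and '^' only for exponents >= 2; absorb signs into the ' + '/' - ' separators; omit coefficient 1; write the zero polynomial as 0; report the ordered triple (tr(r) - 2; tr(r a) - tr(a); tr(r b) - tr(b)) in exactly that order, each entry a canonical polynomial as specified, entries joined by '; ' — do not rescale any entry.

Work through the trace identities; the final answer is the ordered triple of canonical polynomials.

next, tr(b a^-1) = tr(b) * tr(a) - tr(b a)   [inverse elimination on a] = x*y - z
and tr(b a b) = tr(b) * tr(a b) - tr(a)   [square of b] = y*z - x
tr(b a b a) = tr(b a) * tr(b a) - tr(1)   [split at a repeated b] = z^2 - 2
tr(a^-1 b a b) = tr(b a b) * tr(a) - tr(b a b a)   [inverse elimination on a] = x*y*z - x^2 - z^2 + 2
tr(a b a^-2 b) = tr(a^-1 b a b) * tr(a) - tr(a^-1 b a b a)   [inverse elimination on a] = x^2*y*z - x^3 - x*z^2 - y*z + 3*x
and tr(b^-1 a b a^-2) = tr(a b a^-2) * tr(b) - tr(a b a^-2 b)   [inverse elimination on b] = -x^2*y*z + x^3 + x*y^2 + x*z^2 - 3*x
tr(a b a) = tr(a) * tr(b a) - tr(b)   [square of a] = x*z - y
tr(b^-1 a b a) = tr(a b a) * tr(b) - tr(a b a b)   [inverse elimination on b] = x*y*z - y^2 - z^2 + 2
tr(b^-1 a b a^-1) = tr(b^-1 a b) * tr(a) - tr(b^-1 a b a)   [inverse elimination on a] = -x*y*z + x^2 + y^2 + z^2 - 2
tr(a^-3 b^-1 a b) = tr(b^-1 a b a^-2) * tr(a) - tr(b^-1 a b a^-1)   [inverse elimination on a] = -x^3*y*z + x^4 + x^2*y^2 + x^2*z^2 + x*y*z - 4*x^2 - y^2 - z^2 + 2
and tr(b^2) = tr(b) * tr(b) - tr(1)  (reduce the b square) = y^2 - 2
tr(b^2 a^-1) = tr(b^2) * tr(a) - tr(b^2 a)  (eliminate a^-1) = x*y^2 - y*z - x
tr(b^2 a^-2) = tr(b^2 a^-1) * tr(a) - tr(b^2)  (eliminate a^-1) = x^2*y^2 - x*y*z - x^2 - y^2 + 2
and tr(b a b^2) = tr(b) * tr(a b^2) - tr(a b)  (reduce the b square) = y^2*z - x*y - z
next, tr(b a b^2 a) = tr(b) * tr(a b a b) - tr(a b a)  (reduce the b square) = y*z^2 - x*z - y
and tr(a^-1 b a b^2) = tr(b a b^2) * tr(a) - tr(b a b^2 a)  (eliminate a^-1) = x*y^2*z - x^2*y - y*z^2 + y
tr(a^-2 b a b^2) = tr(a^-1 b a b^2) * tr(a) - tr(a^-1 b a b^2 a)  (eliminate a^-1) = x^2*y^2*z - x^3*y - x*y*z^2 - y^2*z + 2*x*y + z
tr(a b^2 a^-3 b) = tr(a^-2 b a b^2) * tr(a) - tr(a^-2 b a b^2 a)  (eliminate a^-1) = x^3*y^2*z - x^4*y - x^2*y*z^2 - 2*x*y^2*z + 3*x^2*y + y*z^2 + x*z - y
next, tr(a^-3 b^-1 a b^2) = tr(a b^2 a^-3) * tr(b) - tr(a b^2 a^-3 b)  (eliminate b^-1) = -x^3*y^2*z + x^4*y + x^2*y^3 + x^2*y*z^2 + x*y^2*z - 4*x^2*y - y^3 - y*z^2 - x*z + 3*y
assemble the triple (tr(r) - 2; tr(r a) - x; tr(r b) - y)

-x^3*y*z + x^4 + x^2*y^2 + x^2*z^2 + x*y*z - 4*x^2 - y^2 - z^2; -x^2*y*z + x^3 + x*y^2 + x*z^2 - 4*x; -x^3*y^2*z + x^4*y + x^2*y^3 + x^2*y*z^2 + x*y^2*z - 4*x^2*y - y^3 - y*z^2 - x*z + 2*y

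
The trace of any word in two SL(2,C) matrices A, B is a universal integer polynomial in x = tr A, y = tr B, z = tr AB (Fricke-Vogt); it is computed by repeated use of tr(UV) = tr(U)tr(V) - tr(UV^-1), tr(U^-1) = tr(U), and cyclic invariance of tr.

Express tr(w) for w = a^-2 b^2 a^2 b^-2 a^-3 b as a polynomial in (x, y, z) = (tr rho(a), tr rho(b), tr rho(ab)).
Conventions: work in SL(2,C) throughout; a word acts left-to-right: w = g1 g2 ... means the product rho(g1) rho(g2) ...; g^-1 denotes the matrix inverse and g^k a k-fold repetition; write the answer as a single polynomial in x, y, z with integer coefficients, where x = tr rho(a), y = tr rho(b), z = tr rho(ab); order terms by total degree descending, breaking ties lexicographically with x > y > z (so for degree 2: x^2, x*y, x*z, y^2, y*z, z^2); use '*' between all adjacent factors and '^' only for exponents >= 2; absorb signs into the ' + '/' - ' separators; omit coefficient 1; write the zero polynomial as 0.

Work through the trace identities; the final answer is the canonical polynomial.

reduce: tr(b^2) = tr(b)*tr(b) - tr(1) = y^2 - 2
tr(b^3) = tr(b)*tr(b^2) - tr(b) = y^3 - 3*y
tr(a b^2) = tr(b)*tr(a b) - tr(a) = y*z - x
tr(b^3 a) = tr(b)*tr(a b^2) - tr(a b) = y^2*z - x*y - z
reduce: tr(b^2 a^-1 b) = tr(b^3)*tr(a) - tr(b^3 a) = x*y^3 - y^2*z - 2*x*y + z
so tr(a b a b) = tr(b a)*tr(b a) - tr(1)   [split at repeated b] = z^2 - 2
tr(a b a) = tr(a)*tr(b a) - tr(b) = x*z - y
tr(b a b^2 a) = tr(b)*tr(a b a b) - tr(a b a) = y*z^2 - x*z - y
tr(b^2 a^-1 b a) = tr(b a b^2)*tr(a) - tr(b a b^2 a) = x*y^2*z - x^2*y - y*z^2 + y
reduce: tr(a^-1 b a^-1 b^2) = tr(b^2 a^-1 b)*tr(a) - tr(b^2 a^-1 b a) = x^2*y^3 - 2*x*y^2*z - x^2*y + y*z^2 + x*z - y
so tr(a^2) = tr(a)*tr(a) - tr(1) = x^2 - 2
tr(a^2 b^2) = tr(b)*tr(a^2 b) - tr(a^2) = x*y*z - x^2 - y^2 + 2
tr(b^2 a^2 b) = tr(b)*tr(a^2 b^2) - tr(a^2 b) = x*y^2*z - x^2*y - y^3 - x*z + 3*y
reduce: tr(b^3 a^2 b) = tr(b)*tr(b^2 a^2 b) - tr(b^2 a^2) = x*y^3*z - x^2*y^2 - y^4 - 2*x*y*z + x^2 + 4*y^2 - 2
tr(a^2 b a b) = tr(a)*tr(b a b a) - tr(b a b) = x*z^2 - y*z - x
tr(a^2 b a) = tr(a)*tr(b a^2) - tr(b a) = x^2*z - x*y - z
tr(a^2 b a b^2) = tr(b)*tr(a^2 b a b) - tr(a^2 b a) = x*y*z^2 - x^2*z - y^2*z + z
reduce: tr(b^3 a^2 b a) = tr(b)*tr(a^2 b a b^2) - tr(a^2 b a b) = x*y^2*z^2 - x^2*y*z - y^3*z - x*z^2 + 2*y*z + x
so tr(a^-1 b^3 a^2 b) = tr(b^3 a^2 b)*tr(a) - tr(b^3 a^2 b a) = x^2*y^3*z - x^3*y^2 - x*y^4 - x*y^2*z^2 - x^2*y*z + y^3*z + x^3 + 4*x*y^2 + x*z^2 - 2*y*z - 3*x
so tr(b^3 a^2 b a^-2) = tr(a^-1 b^3 a^2 b)*tr(a) - tr(a^-1 b^3 a^2 b a) = x^3*y^3*z - x^4*y^2 - x^2*y^4 - x^2*y^2*z^2 - x^3*y*z + x^4 + 5*x^2*y^2 + x^2*z^2 + y^4 - 4*x^2 - 4*y^2 + 2
tr(b^2 a^2 b a^-3 b) = tr(b^3 a^2 b a^-2)*tr(a) - tr(b^3 a^2 b a^-1) = x^4*y^3*z - x^5*y^2 - x^3*y^4 - x^3*y^2*z^2 - x^4*y*z - x^2*y^3*z + x^5 + 6*x^3*y^2 + x^3*z^2 + 2*x*y^4 + x*y^2*z^2 + x^2*y*z - y^3*z - 5*x^3 - 8*x*y^2 - x*z^2 + 2*y*z + 5*x
tr(a b^2 a^2) = tr(a)*tr(b^2 a^2) - tr(b^2 a) = x^2*y*z - x^3 - x*y^2 - y*z + 3*x
so tr(b a b^2 a^2 b) = tr(b)*tr(a b^2 a^2 b) - tr(a b^2 a^2) = x*y^2*z^2 - 2*x^2*y*z - y^3*z + x^3 + x*y^2 + 2*y*z - 3*x
tr(b a b a b a) = tr(b a)*tr(b a b a) - tr(b^-1 a^-1)   [split at repeated b] = z^3 - 3*z
reduce: tr(a^2 b a b a b) = tr(a)*tr(b a b a b a) - tr(b a b a b) = x*z^3 - y*z^2 - 2*x*z + y
so tr(a^2 b a b a) = tr(a)*tr(a b a b a) - tr(a b a b) = x^2*z^2 - x*y*z - x^2 - z^2 + 2
tr(b a b^2 a^2 b a) = tr(b)*tr(a^2 b a b a b) - tr(a^2 b a b a) = x*y*z^3 - x^2*z^2 - y^2*z^2 - x*y*z + x^2 + y^2 + z^2 - 2
tr(b a b^2 a^2 b a^-1) = tr(b a b^2 a^2 b)*tr(a) - tr(b a b^2 a^2 b a) = x^2*y^2*z^2 - 2*x^3*y*z - x*y^3*z - x*y*z^3 + x^4 + x^2*y^2 + x^2*z^2 + y^2*z^2 + 3*x*y*z - 4*x^2 - y^2 - z^2 + 2
reduce: tr(a^-2 b a b^2 a^2 b) = tr(b a b^2 a^2 b a^-1)*tr(a) - tr(b a b^2 a^2 b) = x^3*y^2*z^2 - 2*x^4*y*z - x^2*y^3*z - x^2*y*z^3 + x^5 + x^3*y^2 + x^3*z^2 + 5*x^2*y*z + y^3*z - 5*x^3 - 2*x*y^2 - x*z^2 - 2*y*z + 5*x
reduce: tr(b^2 a^2 b a^-3 b a) = tr(a^-2 b a b^2 a^2 b)*tr(a) - tr(a^-2 b a b^2 a^2 b a) = x^4*y^2*z^2 - 2*x^5*y*z - x^3*y^3*z - x^3*y*z^3 + x^6 + x^4*y^2 + x^4*z^2 - x^2*y^2*z^2 + 7*x^3*y*z + 2*x*y^3*z + x*y*z^3 - 6*x^4 - 3*x^2*y^2 - 2*x^2*z^2 - y^2*z^2 - 5*x*y*z + 9*x^2 + y^2 + z^2 - 2
tr(a^-3 b a^-1 b^2 a^2 b) = tr(b^2 a^2 b a^-3 b)*tr(a) - tr(b^2 a^2 b a^-3 b a) = x^5*y^3*z - x^6*y^2 - x^4*y^4 - 2*x^4*y^2*z^2 + x^5*y*z + x^3*y*z^3 + 5*x^4*y^2 + 2*x^2*y^4 + 2*x^2*y^2*z^2 - 6*x^3*y*z - 3*x*y^3*z - x*y*z^3 + x^4 - 5*x^2*y^2 + x^2*z^2 + y^2*z^2 + 7*x*y*z - 4*x^2 - y^2 - z^2 + 2
reduce: tr(b^-1 a^-3 b a^-1 b^2 a^2) = tr(a^-3 b a^-1 b^2 a^2)*tr(b) - tr(a^-3 b a^-1 b^2 a^2 b) = -x^5*y^3*z + x^6*y^2 + x^4*y^4 + 2*x^4*y^2*z^2 - x^5*y*z - x^3*y*z^3 - 5*x^4*y^2 - x^2*y^4 - 2*x^2*y^2*z^2 + 6*x^3*y*z + x*y^3*z + x*y*z^3 - x^4 + 4*x^2*y^2 - x^2*z^2 - 6*x*y*z + 4*x^2 + z^2 - 2
tr(a^-1 b^2 a^2 b^-2 a^-3 b) = tr(b^-1 a^-3 b a^-1 b^2 a^2)*tr(b) - tr(b^-1 a^-3 b a^-1 b^2 a^2 b) = -x^5*y^4*z + x^6*y^3 + x^4*y^5 + 2*x^4*y^3*z^2 - x^5*y^2*z - x^3*y^2*z^3 - 5*x^4*y^3 - x^2*y^5 - 2*x^2*y^3*z^2 + 6*x^3*y^2*z + x*y^4*z + x*y^2*z^3 - x^4*y + 3*x^2*y^3 - x^2*y*z^2 - 4*x*y^2*z + 5*x^2*y - x*z - y
tr(a^-1 b^3 a^2 b^-1) = tr(a^-1 b^3 a^2)*tr(b) - tr(a^-1 b^3 a^2 b) = -x^2*y^3*z + x^3*y^2 + x*y^4 + x*y^2*z^2 + x^2*y*z - x^3 - 5*x*y^2 - x*z^2 + y*z + 3*x
reduce: tr(b^3 a^2 b^-2 a^-1) = tr(a^-1 b^3 a^2 b^-1)*tr(b) - tr(a^-1 b^3 a^2) = -x^2*y^4*z + x^3*y^3 + x*y^5 + x*y^3*z^2 + x^2*y^2*z - x^3*y - 5*x*y^3 - x*y*z^2 + 4*x*y + z
reduce: tr(a^-1 b^3 a^2 b^-2 a^-1) = tr(b^3 a^2 b^-2 a^-1)*tr(a) - tr(b^3 a^2 b^-2) = -x^3*y^4*z + x^4*y^3 + x^2*y^5 + x^2*y^3*z^2 + x^3*y^2*z - x^4*y - 5*x^2*y^3 - x^2*y*z^2 + 4*x^2*y + y
so tr(b^2 a^2 b^-2 a^-3 b) = tr(a^-1 b^3 a^2 b^-2 a^-1)*tr(a) - tr(a^-1 b^3 a^2 b^-2) = -x^4*y^4*z + x^5*y^3 + x^3*y^5 + x^3*y^3*z^2 + x^4*y^2*z + x^2*y^4*z - x^5*y - 6*x^3*y^3 - x^3*y*z^2 - x*y^5 - x*y^3*z^2 - x^2*y^2*z + 5*x^3*y + 5*x*y^3 + x*y*z^2 - 3*x*y - z
tr(a^-2 b^2 a^2 b^-2 a^-3 b) = tr(a^-1 b^2 a^2 b^-2 a^-3 b)*tr(a) - tr(a^-1 b^2 a^2 b^-2 a^-3 b a) = -x^6*y^4*z + x^7*y^3 + x^5*y^5 + 2*x^5*y^3*z^2 - x^6*y^2*z + x^4*y^4*z - x^4*y^2*z^3 - 6*x^5*y^3 - 2*x^3*y^5 - 3*x^3*y^3*z^2 + 5*x^4*y^2*z + x^2*y^2*z^3 + 9*x^3*y^3 + x*y^5 + x*y^3*z^2 - 3*x^2*y^2*z - 5*x*y^3 - x*y*z^2 - x^2*z + 2*x*y + z

-x^6*y^4*z + x^7*y^3 + x^5*y^5 + 2*x^5*y^3*z^2 - x^6*y^2*z + x^4*y^4*z - x^4*y^2*z^3 - 6*x^5*y^3 - 2*x^3*y^5 - 3*x^3*y^3*z^2 + 5*x^4*y^2*z + x^2*y^2*z^3 + 9*x^3*y^3 + x*y^5 + x*y^3*z^2 - 3*x^2*y^2*z - 5*x*y^3 - x*y*z^2 - x^2*z + 2*x*y + z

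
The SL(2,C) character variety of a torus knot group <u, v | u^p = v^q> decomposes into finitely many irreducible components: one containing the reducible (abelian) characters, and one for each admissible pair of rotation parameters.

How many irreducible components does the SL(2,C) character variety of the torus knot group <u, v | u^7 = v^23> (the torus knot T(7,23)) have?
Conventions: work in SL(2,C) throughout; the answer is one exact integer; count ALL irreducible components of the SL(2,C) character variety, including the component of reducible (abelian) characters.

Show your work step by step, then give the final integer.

In the torus knot group T(7,23), u^7 = v^23 is central, so an irreducible representation sends it to +I or -I (Schur).
This locks tr(u) to 2*cos(pi*alpha/7), alpha in 1..6, and tr(v) to 2*cos(pi*beta/23), beta in 1..22, on each component of irreducible characters.
Consistency of u^7 = (-1)^alpha I with v^23 = (-1)^beta I forces alpha = beta (mod 2).
Enumerate parity-matched pairs: 3*11 odd-odd plus 3*11 even-even gives 66.
Total: 66 irreducible-character components + 1 reducible (abelian) component = 67.

67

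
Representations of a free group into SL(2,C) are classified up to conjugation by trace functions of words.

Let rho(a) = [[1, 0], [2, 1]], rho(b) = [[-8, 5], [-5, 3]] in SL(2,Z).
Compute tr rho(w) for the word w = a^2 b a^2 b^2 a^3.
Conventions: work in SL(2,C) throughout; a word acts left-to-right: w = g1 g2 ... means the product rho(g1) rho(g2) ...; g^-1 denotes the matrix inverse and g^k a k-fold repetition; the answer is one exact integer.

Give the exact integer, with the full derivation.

rho(a) = [[1, 0], [2, 1]]
... * rho(a) = [[1, 0], [2, 1]]  ->  [[1, 0], [4, 1]]
... * rho(b) = [[-8, 5], [-5, 3]]  ->  [[-8, 5], [-37, 23]]
... * rho(a) = [[1, 0], [2, 1]]  ->  [[2, 5], [9, 23]]
... * rho(a) = [[1, 0], [2, 1]]  ->  [[12, 5], [55, 23]]
... * rho(b) = [[-8, 5], [-5, 3]]  ->  [[-121, 75], [-555, 344]]
... * rho(b) = [[-8, 5], [-5, 3]]  ->  [[593, -380], [2720, -1743]]
... * rho(a) = [[1, 0], [2, 1]]  ->  [[-167, -380], [-766, -1743]]
... * rho(a) = [[1, 0], [2, 1]]  ->  [[-927, -380], [-4252, -1743]]
... * rho(a) = [[1, 0], [2, 1]]  ->  [[-1687, -380], [-7738, -1743]]
tr = -1687 + -1743 = -3430

-3430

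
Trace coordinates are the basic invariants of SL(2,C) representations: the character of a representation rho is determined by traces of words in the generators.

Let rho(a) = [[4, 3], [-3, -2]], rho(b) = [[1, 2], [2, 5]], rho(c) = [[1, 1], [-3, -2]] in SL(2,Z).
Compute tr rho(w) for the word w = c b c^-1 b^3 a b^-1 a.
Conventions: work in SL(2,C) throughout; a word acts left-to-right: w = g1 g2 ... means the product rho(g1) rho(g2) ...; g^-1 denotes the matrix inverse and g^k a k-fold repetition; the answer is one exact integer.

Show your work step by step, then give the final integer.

rho(c) = [[1, 1], [-3, -2]]
... * rho(b) = [[1, 2], [2, 5]]  ->  [[3, 7], [-7, -16]]
... * rho(c^-1) = [[-2, -1], [3, 1]]  ->  [[15, 4], [-34, -9]]
... * rho(b) = [[1, 2], [2, 5]]  ->  [[23, 50], [-52, -113]]
... * rho(b) = [[1, 2], [2, 5]]  ->  [[123, 296], [-278, -669]]
... * rho(b) = [[1, 2], [2, 5]]  ->  [[715, 1726], [-1616, -3901]]
... * rho(a) = [[4, 3], [-3, -2]]  ->  [[-2318, -1307], [5239, 2954]]
... * rho(b^-1) = [[5, -2], [-2, 1]]  ->  [[-8976, 3329], [20287, -7524]]
... * rho(a) = [[4, 3], [-3, -2]]  ->  [[-45891, -33586], [103720, 75909]]
tr = -45891 + 75909 = 30018

30018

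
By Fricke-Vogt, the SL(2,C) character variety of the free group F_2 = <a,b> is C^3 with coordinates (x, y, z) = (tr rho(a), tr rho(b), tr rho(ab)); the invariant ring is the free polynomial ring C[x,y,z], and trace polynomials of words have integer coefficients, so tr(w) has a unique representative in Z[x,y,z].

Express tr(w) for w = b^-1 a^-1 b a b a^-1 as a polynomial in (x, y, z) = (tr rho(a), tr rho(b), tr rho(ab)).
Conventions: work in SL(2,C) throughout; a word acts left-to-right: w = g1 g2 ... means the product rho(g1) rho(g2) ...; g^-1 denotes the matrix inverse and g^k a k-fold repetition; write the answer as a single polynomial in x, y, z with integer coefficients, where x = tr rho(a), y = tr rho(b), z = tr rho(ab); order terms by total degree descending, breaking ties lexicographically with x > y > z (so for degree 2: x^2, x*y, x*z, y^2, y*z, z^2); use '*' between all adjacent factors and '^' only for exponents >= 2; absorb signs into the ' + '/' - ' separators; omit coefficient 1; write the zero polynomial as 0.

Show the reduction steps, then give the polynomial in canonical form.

x*y*z^2 - x^2*z - y^2*z - z^3 + x*y + 3*z

and trace(b a b) = trace(b) trace(a b) - trace(a) = y*z - x
and trace(b a b a) = trace(b a) trace(b a) - trace(1) = z^2 - 2
trace(a^-1 b a b) = trace(b a b) trace(a) - trace(b a b a) = x*y*z - x^2 - z^2 + 2
and trace(a^-1 b a b a^-1) = trace(a^-1 b a b) trace(a) - trace(a^-1 b a b a) = x^2*y*z - x^3 - x*z^2 - y*z + 3*x
and trace(b a b^2) = trace(b) trace(a b^2) - trace(a b) = y^2*z - x*y - z
trace(a b a) = trace(a) trace(b a) - trace(b) = x*z - y
and trace(b a b^2 a) = trace(b) trace(a b a b) - trace(a b a) = y*z^2 - x*z - y
next, trace(b a^-1 b a b) = trace(b a b^2) trace(a) - trace(b a b^2 a) = x*y^2*z - x^2*y - y*z^2 + y
trace(b a b a b a) = trace(a b) trace(a b a b) - trace(a^-1 b^-1) = z^3 - 3*z
next, trace(b a^-1 b a b a) = trace(b a b a b) trace(a) - trace(b a b a b a) = x*y*z^2 - x^2*z - z^3 - x*y + 3*z
trace(a^-1 b a b a^-1 b) = trace(b a^-1 b a b) trace(a) - trace(b a^-1 b a b a) = x^2*y^2*z - x^3*y - 2*x*y*z^2 + x^2*z + z^3 + 2*x*y - 3*z
and trace(b^-1 a^-1 b a b a^-1) = trace(a^-1 b a b a^-1) trace(b) - trace(a^-1 b a b a^-1 b) = x*y*z^2 - x^2*z - y^2*z - z^3 + x*y + 3*z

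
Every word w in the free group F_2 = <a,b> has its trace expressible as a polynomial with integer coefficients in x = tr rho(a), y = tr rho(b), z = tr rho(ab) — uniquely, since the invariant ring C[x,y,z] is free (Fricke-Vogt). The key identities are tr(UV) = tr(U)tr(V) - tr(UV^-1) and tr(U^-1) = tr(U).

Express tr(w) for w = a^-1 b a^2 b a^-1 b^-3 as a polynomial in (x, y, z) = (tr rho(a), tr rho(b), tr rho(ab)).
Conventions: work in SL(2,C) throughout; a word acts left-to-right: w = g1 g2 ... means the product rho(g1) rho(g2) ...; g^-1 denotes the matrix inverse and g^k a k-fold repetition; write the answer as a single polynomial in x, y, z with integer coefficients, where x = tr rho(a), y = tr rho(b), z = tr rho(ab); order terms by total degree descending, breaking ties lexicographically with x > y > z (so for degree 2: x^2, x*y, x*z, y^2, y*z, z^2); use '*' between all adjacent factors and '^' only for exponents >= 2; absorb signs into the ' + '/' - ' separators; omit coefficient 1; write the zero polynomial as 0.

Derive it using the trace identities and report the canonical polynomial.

x^2*y^3*z^2 - 2*x^3*y^2*z - 2*x*y^4*z - x*y^2*z^3 + x^4*y + 2*x^2*y^3 + y^5 + y^3*z^2 + x^3*z + 6*x*y^2*z + x*z^3 - 5*x^2*y - 5*y^3 - y*z^2 - 4*x*z + 5*y

use: trace(a^2) = trace(a) * trace(a) - trace(1)  (reduce the a square) = x^2 - 2
apply: trace(a b a) = trace(a) * trace(b a) - trace(b)  (reduce the a square) = x*z - y
trace(a^2 b a) = trace(a) * trace(a b a) - trace(a b)  (reduce the a square) = x^2*z - x*y - z
use: trace(b a b a) = trace(b a) * trace(b a) - trace(1)  (split on b) = z^2 - 2
apply: trace(b a b) = trace(b) * trace(a b) - trace(a)  (reduce the b square) = y*z - x
trace(a^2 b a b) = trace(a) * trace(b a b a) - trace(b a b)  (reduce the a square) = x*z^2 - y*z - x
apply: trace(b^-1 a^2 b a) = trace(a^2 b a) * trace(b) - trace(a^2 b a b)  (eliminate b^-1) = x^2*y*z - x*y^2 - x*z^2 + x
trace(a^2 b a^-1 b^-1) = trace(b^-1 a^2 b) * trace(a) - trace(b^-1 a^2 b a)  (eliminate a^-1) = -x^2*y*z + x^3 + x*y^2 + x*z^2 - 3*x
apply: trace(b a^2 b) = trace(b) * trace(a^2 b) - trace(a^2)  (reduce the b square) = x*y*z - x^2 - y^2 + 2
trace(a b a^2 b a) = trace(a) * trace(b a^2 b a) - trace(b a^2 b)  (reduce the a square) = x^2*z^2 - 2*x*y*z + y^2 - 2
trace(b a b a b a) = trace(b a) * trace(b a b a) - trace(b^-1 a^-1)  (split on b) = z^3 - 3*z
trace(b a b a b) = trace(b) * trace(a b a b) - trace(a b a)  (reduce the b square) = y*z^2 - x*z - y
trace(a b a^2 b a b) = trace(a) * trace(b a b a b a) - trace(b a b a b)  (reduce the a square) = x*z^3 - y*z^2 - 2*x*z + y
trace(b^-1 a b a^2 b a) = trace(a b a^2 b a) * trace(b) - trace(a b a^2 b a b)  (eliminate b^-1) = x^2*y*z^2 - 2*x*y^2*z - x*z^3 + y^3 + y*z^2 + 2*x*z - 3*y
trace(a b a^2 b a^-1 b^-1) = trace(b^-1 a b a^2 b) * trace(a) - trace(b^-1 a b a^2 b a)  (eliminate a^-1) = -x^2*y*z^2 + x^3*z + 2*x*y^2*z + x*z^3 - x^2*y - y^3 - y*z^2 - 3*x*z + 3*y
use: trace(b a^2 b a^-1 b^-2 a) = trace(a b a^2 b a^-1 b^-1) * trace(b) - trace(a b a^2 b a^-1)  (eliminate b^-1) = -x^2*y^2*z^2 + x^3*y*z + 2*x*y^3*z + x*y*z^3 - x^2*y^2 - y^4 - y^2*z^2 - 4*x*y*z + x^2 + 4*y^2 - 2
trace(a^-1 b a^2 b a^-1 b^-2) = trace(b a^2 b a^-1 b^-2) * trace(a) - trace(b a^2 b a^-1 b^-2 a)  (eliminate a^-1) = x^2*y^2*z^2 - 2*x^3*y*z - 2*x*y^3*z - x*y*z^3 + x^4 + 2*x^2*y^2 + x^2*z^2 + y^4 + y^2*z^2 + 4*x*y*z - 4*x^2 - 4*y^2 + 2
trace(a^-1 b a^2 b a^-1 b^-1) = trace(b a^2 b a^-1 b^-1) * trace(a) - trace(b a^2 b a^-1 b^-1 a)  (eliminate a^-1) = x^2*y*z^2 - x^3*z - 2*x*y^2*z - x*z^3 + x^2*y + y^3 + y*z^2 + 4*x*z - 3*y
trace(a^-1 b a^2 b a^-1 b^-3) = trace(a^-1 b a^2 b a^-1 b^-2) * trace(b) - trace(a^-1 b a^2 b a^-1 b^-1)  (eliminate b^-1) = x^2*y^3*z^2 - 2*x^3*y^2*z - 2*x*y^4*z - x*y^2*z^3 + x^4*y + 2*x^2*y^3 + y^5 + y^3*z^2 + x^3*z + 6*x*y^2*z + x*z^3 - 5*x^2*y - 5*y^3 - y*z^2 - 4*x*z + 5*y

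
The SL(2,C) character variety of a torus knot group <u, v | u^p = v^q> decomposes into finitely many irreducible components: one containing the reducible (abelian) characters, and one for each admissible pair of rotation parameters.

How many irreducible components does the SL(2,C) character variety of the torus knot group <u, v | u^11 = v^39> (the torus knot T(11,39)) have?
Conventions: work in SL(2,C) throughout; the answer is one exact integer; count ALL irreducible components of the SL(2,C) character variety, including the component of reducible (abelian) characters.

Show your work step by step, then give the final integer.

In the torus knot group T(11,39), u^11 = v^39 is central, so an irreducible representation sends it to +I or -I (Schur).
On an irreducible component, tr(u) is locked at 2*cos(pi*alpha/11) for some alpha in 1..10, and tr(v) at 2*cos(pi*beta/39) for some beta in 1..38.
The two central values (-1)^alpha I and (-1)^beta I must be the same matrix, so alpha and beta share a parity.
Counting: 5 odd alphas x 19 odd betas + 5 even alphas x 19 even betas = 95 + 95 = 190.
That is 190 components of irreducible characters, and with the reducible (abelian) component the total is 191.

191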